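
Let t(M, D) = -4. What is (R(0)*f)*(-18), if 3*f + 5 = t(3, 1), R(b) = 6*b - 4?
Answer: -216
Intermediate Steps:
R(b) = -4 + 6*b
f = -3 (f = -5/3 + (⅓)*(-4) = -5/3 - 4/3 = -3)
(R(0)*f)*(-18) = ((-4 + 6*0)*(-3))*(-18) = ((-4 + 0)*(-3))*(-18) = -4*(-3)*(-18) = 12*(-18) = -216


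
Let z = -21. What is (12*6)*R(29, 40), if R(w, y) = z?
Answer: -1512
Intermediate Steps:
R(w, y) = -21
(12*6)*R(29, 40) = (12*6)*(-21) = 72*(-21) = -1512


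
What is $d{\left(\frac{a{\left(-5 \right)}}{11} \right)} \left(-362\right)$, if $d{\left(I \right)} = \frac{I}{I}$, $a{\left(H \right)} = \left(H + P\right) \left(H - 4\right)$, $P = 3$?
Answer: $-362$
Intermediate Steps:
$a{\left(H \right)} = \left(-4 + H\right) \left(3 + H\right)$ ($a{\left(H \right)} = \left(H + 3\right) \left(H - 4\right) = \left(3 + H\right) \left(-4 + H\right) = \left(-4 + H\right) \left(3 + H\right)$)
$d{\left(I \right)} = 1$
$d{\left(\frac{a{\left(-5 \right)}}{11} \right)} \left(-362\right) = 1 \left(-362\right) = -362$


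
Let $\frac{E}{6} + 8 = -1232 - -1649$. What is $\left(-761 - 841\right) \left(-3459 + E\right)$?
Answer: $1610010$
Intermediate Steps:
$E = 2454$ ($E = -48 + 6 \left(-1232 - -1649\right) = -48 + 6 \left(-1232 + 1649\right) = -48 + 6 \cdot 417 = -48 + 2502 = 2454$)
$\left(-761 - 841\right) \left(-3459 + E\right) = \left(-761 - 841\right) \left(-3459 + 2454\right) = \left(-1602\right) \left(-1005\right) = 1610010$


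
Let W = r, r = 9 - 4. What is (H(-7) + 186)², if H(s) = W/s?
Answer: 1682209/49 ≈ 34331.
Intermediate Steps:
r = 5
W = 5
H(s) = 5/s
(H(-7) + 186)² = (5/(-7) + 186)² = (5*(-⅐) + 186)² = (-5/7 + 186)² = (1297/7)² = 1682209/49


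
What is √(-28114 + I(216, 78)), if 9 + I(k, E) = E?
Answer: I*√28045 ≈ 167.47*I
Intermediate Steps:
I(k, E) = -9 + E
√(-28114 + I(216, 78)) = √(-28114 + (-9 + 78)) = √(-28114 + 69) = √(-28045) = I*√28045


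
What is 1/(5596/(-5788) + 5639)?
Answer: 1447/8158234 ≈ 0.00017737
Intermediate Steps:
1/(5596/(-5788) + 5639) = 1/(5596*(-1/5788) + 5639) = 1/(-1399/1447 + 5639) = 1/(8158234/1447) = 1447/8158234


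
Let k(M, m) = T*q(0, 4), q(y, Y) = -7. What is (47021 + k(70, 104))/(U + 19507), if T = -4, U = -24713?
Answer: -47049/5206 ≈ -9.0375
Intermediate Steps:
k(M, m) = 28 (k(M, m) = -4*(-7) = 28)
(47021 + k(70, 104))/(U + 19507) = (47021 + 28)/(-24713 + 19507) = 47049/(-5206) = 47049*(-1/5206) = -47049/5206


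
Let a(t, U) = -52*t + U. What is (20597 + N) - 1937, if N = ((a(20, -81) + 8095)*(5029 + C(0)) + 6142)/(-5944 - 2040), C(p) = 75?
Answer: 56690001/3992 ≈ 14201.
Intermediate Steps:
a(t, U) = U - 52*t
N = -17800719/3992 (N = (((-81 - 52*20) + 8095)*(5029 + 75) + 6142)/(-5944 - 2040) = (((-81 - 1040) + 8095)*5104 + 6142)/(-7984) = ((-1121 + 8095)*5104 + 6142)*(-1/7984) = (6974*5104 + 6142)*(-1/7984) = (35595296 + 6142)*(-1/7984) = 35601438*(-1/7984) = -17800719/3992 ≈ -4459.1)
(20597 + N) - 1937 = (20597 - 17800719/3992) - 1937 = 64422505/3992 - 1937 = 56690001/3992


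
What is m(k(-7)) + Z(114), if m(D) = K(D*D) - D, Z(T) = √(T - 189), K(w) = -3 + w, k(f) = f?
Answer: 53 + 5*I*√3 ≈ 53.0 + 8.6602*I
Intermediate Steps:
Z(T) = √(-189 + T)
m(D) = -3 + D² - D (m(D) = (-3 + D*D) - D = (-3 + D²) - D = -3 + D² - D)
m(k(-7)) + Z(114) = (-3 + (-7)² - 1*(-7)) + √(-189 + 114) = (-3 + 49 + 7) + √(-75) = 53 + 5*I*√3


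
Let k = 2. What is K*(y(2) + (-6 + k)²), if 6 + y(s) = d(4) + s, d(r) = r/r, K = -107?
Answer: -1391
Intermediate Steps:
d(r) = 1
y(s) = -5 + s (y(s) = -6 + (1 + s) = -5 + s)
K*(y(2) + (-6 + k)²) = -107*((-5 + 2) + (-6 + 2)²) = -107*(-3 + (-4)²) = -107*(-3 + 16) = -107*13 = -1391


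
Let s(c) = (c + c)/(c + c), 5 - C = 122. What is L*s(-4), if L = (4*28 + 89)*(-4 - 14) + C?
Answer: -3735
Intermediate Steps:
C = -117 (C = 5 - 1*122 = 5 - 122 = -117)
s(c) = 1 (s(c) = (2*c)/((2*c)) = (2*c)*(1/(2*c)) = 1)
L = -3735 (L = (4*28 + 89)*(-4 - 14) - 117 = (112 + 89)*(-18) - 117 = 201*(-18) - 117 = -3618 - 117 = -3735)
L*s(-4) = -3735*1 = -3735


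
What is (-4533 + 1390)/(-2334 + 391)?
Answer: 3143/1943 ≈ 1.6176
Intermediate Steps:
(-4533 + 1390)/(-2334 + 391) = -3143/(-1943) = -3143*(-1/1943) = 3143/1943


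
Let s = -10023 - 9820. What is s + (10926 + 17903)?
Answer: 8986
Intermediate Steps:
s = -19843
s + (10926 + 17903) = -19843 + (10926 + 17903) = -19843 + 28829 = 8986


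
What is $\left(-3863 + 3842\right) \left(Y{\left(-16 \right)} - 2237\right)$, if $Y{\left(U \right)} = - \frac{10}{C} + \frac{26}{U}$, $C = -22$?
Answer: $\frac{4136139}{88} \approx 47002.0$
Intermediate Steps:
$Y{\left(U \right)} = \frac{5}{11} + \frac{26}{U}$ ($Y{\left(U \right)} = - \frac{10}{-22} + \frac{26}{U} = \left(-10\right) \left(- \frac{1}{22}\right) + \frac{26}{U} = \frac{5}{11} + \frac{26}{U}$)
$\left(-3863 + 3842\right) \left(Y{\left(-16 \right)} - 2237\right) = \left(-3863 + 3842\right) \left(\left(\frac{5}{11} + \frac{26}{-16}\right) - 2237\right) = - 21 \left(\left(\frac{5}{11} + 26 \left(- \frac{1}{16}\right)\right) - 2237\right) = - 21 \left(\left(\frac{5}{11} - \frac{13}{8}\right) - 2237\right) = - 21 \left(- \frac{103}{88} - 2237\right) = \left(-21\right) \left(- \frac{196959}{88}\right) = \frac{4136139}{88}$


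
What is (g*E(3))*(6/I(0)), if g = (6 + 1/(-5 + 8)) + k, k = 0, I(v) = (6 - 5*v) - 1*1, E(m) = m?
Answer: 114/5 ≈ 22.800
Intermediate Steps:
I(v) = 5 - 5*v (I(v) = (6 - 5*v) - 1 = 5 - 5*v)
g = 19/3 (g = (6 + 1/(-5 + 8)) + 0 = (6 + 1/3) + 0 = (6 + ⅓) + 0 = 19/3 + 0 = 19/3 ≈ 6.3333)
(g*E(3))*(6/I(0)) = ((19/3)*3)*(6/(5 - 5*0)) = 19*(6/(5 + 0)) = 19*(6/5) = 114/5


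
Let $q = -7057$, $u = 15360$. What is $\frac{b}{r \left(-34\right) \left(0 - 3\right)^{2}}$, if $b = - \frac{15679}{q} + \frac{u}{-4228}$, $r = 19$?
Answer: $\frac{10526177}{43368073686} \approx 0.00024272$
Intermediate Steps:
$b = - \frac{10526177}{7459249}$ ($b = - \frac{15679}{-7057} + \frac{15360}{-4228} = \left(-15679\right) \left(- \frac{1}{7057}\right) + 15360 \left(- \frac{1}{4228}\right) = \frac{15679}{7057} - \frac{3840}{1057} = - \frac{10526177}{7459249} \approx -1.4112$)
$\frac{b}{r \left(-34\right) \left(0 - 3\right)^{2}} = - \frac{10526177}{7459249 \cdot 19 \left(-34\right) \left(0 - 3\right)^{2}} = - \frac{10526177}{7459249 \left(- 646 \left(-3\right)^{2}\right)} = - \frac{10526177}{7459249 \left(\left(-646\right) 9\right)} = - \frac{10526177}{7459249 \left(-5814\right)} = \left(- \frac{10526177}{7459249}\right) \left(- \frac{1}{5814}\right) = \frac{10526177}{43368073686}$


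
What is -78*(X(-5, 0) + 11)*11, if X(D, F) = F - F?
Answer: -9438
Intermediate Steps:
X(D, F) = 0
-78*(X(-5, 0) + 11)*11 = -78*(0 + 11)*11 = -858*11 = -78*121 = -9438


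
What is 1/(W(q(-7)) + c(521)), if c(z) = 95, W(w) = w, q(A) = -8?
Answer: 1/87 ≈ 0.011494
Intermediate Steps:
1/(W(q(-7)) + c(521)) = 1/(-8 + 95) = 1/87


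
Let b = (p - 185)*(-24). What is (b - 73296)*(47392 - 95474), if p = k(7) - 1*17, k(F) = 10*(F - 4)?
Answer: 3325735776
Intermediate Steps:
k(F) = -40 + 10*F (k(F) = 10*(-4 + F) = -40 + 10*F)
p = 13 (p = (-40 + 10*7) - 1*17 = (-40 + 70) - 17 = 30 - 17 = 13)
b = 4128 (b = (13 - 185)*(-24) = -172*(-24) = 4128)
(b - 73296)*(47392 - 95474) = (4128 - 73296)*(47392 - 95474) = -69168*(-48082) = 3325735776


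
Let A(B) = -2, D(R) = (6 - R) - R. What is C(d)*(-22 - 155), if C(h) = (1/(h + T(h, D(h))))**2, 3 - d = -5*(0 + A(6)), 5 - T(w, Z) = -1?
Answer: -177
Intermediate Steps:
D(R) = 6 - 2*R
T(w, Z) = 6 (T(w, Z) = 5 - 1*(-1) = 5 + 1 = 6)
d = -7 (d = 3 - (-5)*(0 - 2) = 3 - (-5)*(-2) = 3 - 1*10 = 3 - 10 = -7)
C(h) = (6 + h)**(-2) (C(h) = (1/(h + 6))**2 = (1/(6 + h))**2 = (6 + h)**(-2))
C(d)*(-22 - 155) = (-22 - 155)/(6 - 7)**2 = -177/(-1)**2 = 1*(-177) = -177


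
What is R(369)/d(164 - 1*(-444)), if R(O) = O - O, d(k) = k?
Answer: 0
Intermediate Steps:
R(O) = 0
R(369)/d(164 - 1*(-444)) = 0/(164 - 1*(-444)) = 0/(164 + 444) = 0/608 = 0*(1/608) = 0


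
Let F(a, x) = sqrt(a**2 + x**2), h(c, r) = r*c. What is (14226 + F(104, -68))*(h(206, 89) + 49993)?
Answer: 972019902 + 273308*sqrt(965) ≈ 9.8051e+8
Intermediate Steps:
h(c, r) = c*r
(14226 + F(104, -68))*(h(206, 89) + 49993) = (14226 + sqrt(104**2 + (-68)**2))*(206*89 + 49993) = (14226 + sqrt(10816 + 4624))*(18334 + 49993) = (14226 + sqrt(15440))*68327 = (14226 + 4*sqrt(965))*68327 = 972019902 + 273308*sqrt(965)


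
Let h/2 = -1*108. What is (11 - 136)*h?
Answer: 27000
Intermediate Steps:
h = -216 (h = 2*(-1*108) = 2*(-108) = -216)
(11 - 136)*h = (11 - 136)*(-216) = -125*(-216) = 27000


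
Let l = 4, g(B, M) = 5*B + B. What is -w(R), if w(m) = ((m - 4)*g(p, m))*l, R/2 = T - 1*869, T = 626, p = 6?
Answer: 70560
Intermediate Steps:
g(B, M) = 6*B
R = -486 (R = 2*(626 - 1*869) = 2*(626 - 869) = 2*(-243) = -486)
w(m) = -576 + 144*m (w(m) = ((m - 4)*(6*6))*4 = ((-4 + m)*36)*4 = (-144 + 36*m)*4 = -576 + 144*m)
-w(R) = -(-576 + 144*(-486)) = -(-576 - 69984) = -1*(-70560) = 70560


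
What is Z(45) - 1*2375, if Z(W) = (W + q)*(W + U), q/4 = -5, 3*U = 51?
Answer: -825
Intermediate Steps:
U = 17 (U = (1/3)*51 = 17)
q = -20 (q = 4*(-5) = -20)
Z(W) = (-20 + W)*(17 + W) (Z(W) = (W - 20)*(W + 17) = (-20 + W)*(17 + W))
Z(45) - 1*2375 = (-340 + 45**2 - 3*45) - 1*2375 = (-340 + 2025 - 135) - 2375 = 1550 - 2375 = -825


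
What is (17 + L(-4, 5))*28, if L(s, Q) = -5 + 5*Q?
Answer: 1036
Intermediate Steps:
(17 + L(-4, 5))*28 = (17 + (-5 + 5*5))*28 = (17 + (-5 + 25))*28 = (17 + 20)*28 = 37*28 = 1036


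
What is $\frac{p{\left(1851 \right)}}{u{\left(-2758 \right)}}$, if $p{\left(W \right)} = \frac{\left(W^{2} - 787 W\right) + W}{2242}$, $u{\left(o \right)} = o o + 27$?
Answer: $\frac{1971315}{17053977022} \approx 0.00011559$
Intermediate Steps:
$u{\left(o \right)} = 27 + o^{2}$ ($u{\left(o \right)} = o^{2} + 27 = 27 + o^{2}$)
$p{\left(W \right)} = - \frac{393 W}{1121} + \frac{W^{2}}{2242}$ ($p{\left(W \right)} = \left(W^{2} - 786 W\right) \frac{1}{2242} = - \frac{393 W}{1121} + \frac{W^{2}}{2242}$)
$\frac{p{\left(1851 \right)}}{u{\left(-2758 \right)}} = \frac{\frac{1}{2242} \cdot 1851 \left(-786 + 1851\right)}{27 + \left(-2758\right)^{2}} = \frac{\frac{1}{2242} \cdot 1851 \cdot 1065}{27 + 7606564} = \frac{1971315}{2242 \cdot 7606591} = \frac{1971315}{2242} \cdot \frac{1}{7606591} = \frac{1971315}{17053977022}$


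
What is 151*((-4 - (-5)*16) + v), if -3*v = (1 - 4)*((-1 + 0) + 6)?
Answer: 12231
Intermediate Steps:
v = 5 (v = -(1 - 4)*((-1 + 0) + 6)/3 = -(-1)*(-1 + 6) = -(-1)*5 = -⅓*(-15) = 5)
151*((-4 - (-5)*16) + v) = 151*((-4 - (-5)*16) + 5) = 151*((-4 - 1*(-80)) + 5) = 151*((-4 + 80) + 5) = 151*(76 + 5) = 151*81 = 12231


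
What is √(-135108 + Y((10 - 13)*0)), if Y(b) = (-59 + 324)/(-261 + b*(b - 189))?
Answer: I*√1022640137/87 ≈ 367.57*I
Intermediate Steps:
Y(b) = 265/(-261 + b*(-189 + b))
√(-135108 + Y((10 - 13)*0)) = √(-135108 + 265/(-261 + ((10 - 13)*0)² - 189*(10 - 13)*0)) = √(-135108 + 265/(-261 + (-3*0)² - (-567)*0)) = √(-135108 + 265/(-261 + 0² - 189*0)) = √(-135108 + 265/(-261 + 0 + 0)) = √(-135108 + 265/(-261)) = √(-135108 + 265*(-1/261)) = √(-135108 - 265/261) = √(-35263453/261) = I*√1022640137/87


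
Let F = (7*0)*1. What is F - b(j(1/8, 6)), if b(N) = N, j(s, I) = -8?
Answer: 8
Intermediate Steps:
F = 0 (F = 0*1 = 0)
F - b(j(1/8, 6)) = 0 - 1*(-8) = 0 + 8 = 8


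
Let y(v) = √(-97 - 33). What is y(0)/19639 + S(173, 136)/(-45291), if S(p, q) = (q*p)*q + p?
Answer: -3199981/45291 + I*√130/19639 ≈ -70.654 + 0.00058057*I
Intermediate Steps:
S(p, q) = p + p*q² (S(p, q) = (p*q)*q + p = p*q² + p = p + p*q²)
y(v) = I*√130 (y(v) = √(-130) = I*√130)
y(0)/19639 + S(173, 136)/(-45291) = (I*√130)/19639 + (173*(1 + 136²))/(-45291) = (I*√130)*(1/19639) + (173*(1 + 18496))*(-1/45291) = I*√130/19639 + (173*18497)*(-1/45291) = I*√130/19639 + 3199981*(-1/45291) = I*√130/19639 - 3199981/45291 = -3199981/45291 + I*√130/19639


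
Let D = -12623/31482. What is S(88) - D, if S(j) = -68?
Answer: -2128153/31482 ≈ -67.599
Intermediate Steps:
D = -12623/31482 (D = -12623*1/31482 = -12623/31482 ≈ -0.40096)
S(88) - D = -68 - 1*(-12623/31482) = -68 + 12623/31482 = -2128153/31482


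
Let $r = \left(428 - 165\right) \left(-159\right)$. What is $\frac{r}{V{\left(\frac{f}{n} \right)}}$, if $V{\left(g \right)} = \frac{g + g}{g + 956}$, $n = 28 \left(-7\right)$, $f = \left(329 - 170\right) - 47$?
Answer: $34959012$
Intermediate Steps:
$f = 112$ ($f = 159 - 47 = 112$)
$n = -196$
$r = -41817$ ($r = 263 \left(-159\right) = -41817$)
$V{\left(g \right)} = \frac{2 g}{956 + g}$
$\frac{r}{V{\left(\frac{f}{n} \right)}} = - \frac{41817}{2 \frac{112}{-196} \frac{1}{956 + \frac{112}{-196}}} = - \frac{41817}{2 \cdot 112 \left(- \frac{1}{196}\right) \frac{1}{956 + 112 \left(- \frac{1}{196}\right)}} = - \frac{41817}{2 \left(- \frac{4}{7}\right) \frac{1}{956 - \frac{4}{7}}} = - \frac{41817}{2 \left(- \frac{4}{7}\right) \frac{1}{\frac{6688}{7}}} = - \frac{41817}{2 \left(- \frac{4}{7}\right) \frac{7}{6688}} = - \frac{41817}{- \frac{1}{836}} = \left(-41817\right) \left(-836\right) = 34959012$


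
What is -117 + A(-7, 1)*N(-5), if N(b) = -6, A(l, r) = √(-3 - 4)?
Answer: -117 - 6*I*√7 ≈ -117.0 - 15.875*I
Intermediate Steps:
A(l, r) = I*√7 (A(l, r) = √(-7) = I*√7)
-117 + A(-7, 1)*N(-5) = -117 + (I*√7)*(-6) = -117 - 6*I*√7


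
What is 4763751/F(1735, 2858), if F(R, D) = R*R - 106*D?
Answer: 4763751/2707277 ≈ 1.7596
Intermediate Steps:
F(R, D) = R**2 - 106*D
4763751/F(1735, 2858) = 4763751/(1735**2 - 106*2858) = 4763751/(3010225 - 302948) = 4763751/2707277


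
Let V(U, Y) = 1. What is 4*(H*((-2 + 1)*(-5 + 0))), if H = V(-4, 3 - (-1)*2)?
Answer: 20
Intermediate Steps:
H = 1
4*(H*((-2 + 1)*(-5 + 0))) = 4*(1*((-2 + 1)*(-5 + 0))) = 4*(1*(-1*(-5))) = 4*(1*5) = 4*5 = 20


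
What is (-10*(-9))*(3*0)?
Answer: 0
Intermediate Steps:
(-10*(-9))*(3*0) = 90*0 = 0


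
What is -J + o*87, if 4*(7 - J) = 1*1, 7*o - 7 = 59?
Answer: 22779/28 ≈ 813.54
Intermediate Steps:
o = 66/7 (o = 1 + (⅐)*59 = 1 + 59/7 = 66/7 ≈ 9.4286)
J = 27/4 (J = 7 - 1/4 = 7 - ¼*1 = 7 - ¼ = 27/4 ≈ 6.7500)
-J + o*87 = -1*27/4 + (66/7)*87 = -27/4 + 5742/7 = 22779/28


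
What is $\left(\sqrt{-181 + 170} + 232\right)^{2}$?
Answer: $\left(232 + i \sqrt{11}\right)^{2} \approx 53813.0 + 1538.9 i$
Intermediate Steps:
$\left(\sqrt{-181 + 170} + 232\right)^{2} = \left(\sqrt{-11} + 232\right)^{2} = \left(i \sqrt{11} + 232\right)^{2} = \left(232 + i \sqrt{11}\right)^{2}$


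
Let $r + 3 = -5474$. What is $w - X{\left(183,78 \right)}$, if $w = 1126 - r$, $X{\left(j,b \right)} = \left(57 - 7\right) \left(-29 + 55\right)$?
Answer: $5303$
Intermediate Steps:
$r = -5477$ ($r = -3 - 5474 = -5477$)
$X{\left(j,b \right)} = 1300$ ($X{\left(j,b \right)} = 50 \cdot 26 = 1300$)
$w = 6603$ ($w = 1126 - -5477 = 1126 + 5477 = 6603$)
$w - X{\left(183,78 \right)} = 6603 - 1300 = 5303$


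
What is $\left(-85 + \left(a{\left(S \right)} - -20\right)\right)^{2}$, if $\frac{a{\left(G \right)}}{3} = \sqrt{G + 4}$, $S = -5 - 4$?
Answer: $4180 - 390 i \sqrt{5} \approx 4180.0 - 872.07 i$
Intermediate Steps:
$S = -9$ ($S = -5 - 4 = -9$)
$a{\left(G \right)} = 3 \sqrt{4 + G}$ ($a{\left(G \right)} = 3 \sqrt{G + 4} = 3 \sqrt{4 + G}$)
$\left(-85 + \left(a{\left(S \right)} - -20\right)\right)^{2} = \left(-85 + \left(3 \sqrt{4 - 9} - -20\right)\right)^{2} = \left(-85 + \left(3 \sqrt{-5} + 20\right)\right)^{2} = \left(-85 + \left(3 i \sqrt{5} + 20\right)\right)^{2} = \left(-85 + \left(20 + 3 i \sqrt{5}\right)\right)^{2} = \left(-65 + 3 i \sqrt{5}\right)^{2}$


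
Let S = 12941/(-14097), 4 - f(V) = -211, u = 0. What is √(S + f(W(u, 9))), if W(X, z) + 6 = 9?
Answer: √42543533658/14097 ≈ 14.632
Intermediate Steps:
W(X, z) = 3 (W(X, z) = -6 + 9 = 3)
f(V) = 215 (f(V) = 4 - 1*(-211) = 4 + 211 = 215)
S = -12941/14097 (S = 12941*(-1/14097) = -12941/14097 ≈ -0.91800)
√(S + f(W(u, 9))) = √(-12941/14097 + 215) = √(3017914/14097) = √42543533658/14097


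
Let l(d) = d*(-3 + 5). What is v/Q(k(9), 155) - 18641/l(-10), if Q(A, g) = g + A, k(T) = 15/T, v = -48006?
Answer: 588091/940 ≈ 625.63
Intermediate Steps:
l(d) = 2*d (l(d) = d*2 = 2*d)
Q(A, g) = A + g
v/Q(k(9), 155) - 18641/l(-10) = -48006/(15/9 + 155) - 18641/(2*(-10)) = -48006/(15*(1/9) + 155) - 18641/(-20) = -48006/(5/3 + 155) - 18641*(-1/20) = -48006/470/3 + 18641/20 = -48006*3/470 + 18641/20 = -72009/235 + 18641/20 = 588091/940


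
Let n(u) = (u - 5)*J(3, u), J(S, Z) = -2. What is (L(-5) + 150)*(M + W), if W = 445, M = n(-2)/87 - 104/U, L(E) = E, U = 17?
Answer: 3246725/51 ≈ 63661.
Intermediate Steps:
n(u) = 10 - 2*u (n(u) = (u - 5)*(-2) = (-5 + u)*(-2) = 10 - 2*u)
M = -8810/1479 (M = (10 - 2*(-2))/87 - 104/17 = (10 + 4)*(1/87) - 104*1/17 = 14*(1/87) - 104/17 = 14/87 - 104/17 = -8810/1479 ≈ -5.9567)
(L(-5) + 150)*(M + W) = (-5 + 150)*(-8810/1479 + 445) = 145*(649345/1479) = 3246725/51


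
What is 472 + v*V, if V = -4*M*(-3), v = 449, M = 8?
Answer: 43576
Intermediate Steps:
V = 96 (V = -4*8*(-3) = -32*(-3) = 96)
472 + v*V = 472 + 449*96 = 472 + 43104 = 43576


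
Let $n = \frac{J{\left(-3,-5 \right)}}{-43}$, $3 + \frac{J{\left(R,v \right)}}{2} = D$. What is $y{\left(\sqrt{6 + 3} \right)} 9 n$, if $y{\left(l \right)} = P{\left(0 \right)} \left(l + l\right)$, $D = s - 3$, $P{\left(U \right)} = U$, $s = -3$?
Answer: $0$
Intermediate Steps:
$D = -6$ ($D = -3 - 3 = -6$)
$J{\left(R,v \right)} = -18$ ($J{\left(R,v \right)} = -6 + 2 \left(-6\right) = -6 - 12 = -18$)
$y{\left(l \right)} = 0$ ($y{\left(l \right)} = 0 \left(l + l\right) = 0 \cdot 2 l = 0$)
$n = \frac{18}{43}$ ($n = - \frac{18}{-43} = \left(-18\right) \left(- \frac{1}{43}\right) = \frac{18}{43} \approx 0.4186$)
$y{\left(\sqrt{6 + 3} \right)} 9 n = 0 \cdot 9 \cdot \frac{18}{43} = 0 \cdot \frac{18}{43} = 0$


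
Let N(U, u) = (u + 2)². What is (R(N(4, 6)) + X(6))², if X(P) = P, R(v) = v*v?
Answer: 16826404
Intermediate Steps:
N(U, u) = (2 + u)²
R(v) = v²
(R(N(4, 6)) + X(6))² = (((2 + 6)²)² + 6)² = ((8²)² + 6)² = (64² + 6)² = (4096 + 6)² = 4102² = 16826404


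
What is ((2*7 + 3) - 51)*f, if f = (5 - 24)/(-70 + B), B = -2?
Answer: -323/36 ≈ -8.9722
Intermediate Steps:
f = 19/72 (f = (5 - 24)/(-70 - 2) = -19/(-72) = -19*(-1/72) = 19/72 ≈ 0.26389)
((2*7 + 3) - 51)*f = ((2*7 + 3) - 51)*(19/72) = ((14 + 3) - 51)*(19/72) = (17 - 51)*(19/72) = -34*19/72 = -323/36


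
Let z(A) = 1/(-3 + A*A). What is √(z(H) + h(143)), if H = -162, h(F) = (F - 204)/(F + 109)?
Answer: I*√32664630607/367374 ≈ 0.49196*I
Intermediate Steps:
h(F) = (-204 + F)/(109 + F)
z(A) = 1/(-3 + A²)
√(z(H) + h(143)) = √(1/(-3 + (-162)²) + (-204 + 143)/(109 + 143)) = √(1/(-3 + 26244) - 61/252) = √(1/26241 + (1/252)*(-61)) = √(1/26241 - 61/252) = √(-533483/2204244) = I*√32664630607/367374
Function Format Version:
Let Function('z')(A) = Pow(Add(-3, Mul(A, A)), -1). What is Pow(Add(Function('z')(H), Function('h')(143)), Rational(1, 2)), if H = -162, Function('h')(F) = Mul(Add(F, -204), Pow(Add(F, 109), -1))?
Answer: Mul(Rational(1, 367374), I, Pow(32664630607, Rational(1, 2))) ≈ Mul(0.49196, I)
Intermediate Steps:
Function('h')(F) = Mul(Pow(Add(109, F), -1), Add(-204, F)) (Function('h')(F) = Mul(Add(-204, F), Pow(Add(109, F), -1)) = Mul(Pow(Add(109, F), -1), Add(-204, F)))
Function('z')(A) = Pow(Add(-3, Pow(A, 2)), -1)
Pow(Add(Function('z')(H), Function('h')(143)), Rational(1, 2)) = Pow(Add(Pow(Add(-3, Pow(-162, 2)), -1), Mul(Pow(Add(109, 143), -1), Add(-204, 143))), Rational(1, 2)) = Pow(Add(Pow(Add(-3, 26244), -1), Mul(Pow(252, -1), -61)), Rational(1, 2)) = Pow(Add(Pow(26241, -1), Mul(Rational(1, 252), -61)), Rational(1, 2)) = Pow(Add(Rational(1, 26241), Rational(-61, 252)), Rational(1, 2)) = Pow(Rational(-533483, 2204244), Rational(1, 2)) = Mul(Rational(1, 367374), I, Pow(32664630607, Rational(1, 2)))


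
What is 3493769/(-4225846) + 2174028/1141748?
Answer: 1299525939869/1206212804702 ≈ 1.0774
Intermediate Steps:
3493769/(-4225846) + 2174028/1141748 = 3493769*(-1/4225846) + 2174028*(1/1141748) = -3493769/4225846 + 543507/285437 = 1299525939869/1206212804702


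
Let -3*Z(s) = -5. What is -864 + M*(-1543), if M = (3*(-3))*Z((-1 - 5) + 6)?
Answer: 22281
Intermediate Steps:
Z(s) = 5/3 (Z(s) = -⅓*(-5) = 5/3)
M = -15 (M = (3*(-3))*(5/3) = -9*5/3 = -15)
-864 + M*(-1543) = -864 - 15*(-1543) = -864 + 23145 = 22281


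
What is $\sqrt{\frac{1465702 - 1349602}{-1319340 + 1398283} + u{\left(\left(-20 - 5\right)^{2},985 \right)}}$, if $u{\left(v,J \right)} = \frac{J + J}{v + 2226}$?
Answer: $\frac{\sqrt{109499082345233330}}{225066493} \approx 1.4703$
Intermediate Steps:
$u{\left(v,J \right)} = \frac{2 J}{2226 + v}$
$\sqrt{\frac{1465702 - 1349602}{-1319340 + 1398283} + u{\left(\left(-20 - 5\right)^{2},985 \right)}} = \sqrt{\frac{1465702 - 1349602}{-1319340 + 1398283} + 2 \cdot 985 \frac{1}{2226 + \left(-20 - 5\right)^{2}}} = \sqrt{\frac{116100}{78943} + 2 \cdot 985 \frac{1}{2226 + \left(-25\right)^{2}}} = \sqrt{116100 \cdot \frac{1}{78943} + 2 \cdot 985 \frac{1}{2226 + 625}} = \sqrt{\frac{116100}{78943} + 2 \cdot 985 \cdot \frac{1}{2851}} = \sqrt{\frac{116100}{78943} + \frac{1970}{2851}} = \sqrt{\frac{486518810}{225066493}} = \frac{\sqrt{109499082345233330}}{225066493}$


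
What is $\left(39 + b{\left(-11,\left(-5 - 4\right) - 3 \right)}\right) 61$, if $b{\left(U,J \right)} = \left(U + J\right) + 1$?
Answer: $1037$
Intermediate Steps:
$b{\left(U,J \right)} = 1 + J + U$ ($b{\left(U,J \right)} = \left(J + U\right) + 1 = 1 + J + U$)
$\left(39 + b{\left(-11,\left(-5 - 4\right) - 3 \right)}\right) 61 = \left(39 - 22\right) 61 = 17 \cdot 61 = 1037$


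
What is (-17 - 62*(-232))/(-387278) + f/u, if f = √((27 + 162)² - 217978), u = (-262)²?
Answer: -14367/387278 + I*√182257/68644 ≈ -0.037097 + 0.0062193*I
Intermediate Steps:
u = 68644
f = I*√182257 (f = √(189² - 217978) = √(35721 - 217978) = √(-182257) = I*√182257 ≈ 426.92*I)
(-17 - 62*(-232))/(-387278) + f/u = (-17 - 62*(-232))/(-387278) + (I*√182257)/68644 = (-17 + 14384)*(-1/387278) + (I*√182257)*(1/68644) = 14367*(-1/387278) + I*√182257/68644 = -14367/387278 + I*√182257/68644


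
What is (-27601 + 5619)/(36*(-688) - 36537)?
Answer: 21982/61305 ≈ 0.35857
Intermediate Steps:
(-27601 + 5619)/(36*(-688) - 36537) = -21982/(-24768 - 36537) = -21982/(-61305) = -21982*(-1/61305) = 21982/61305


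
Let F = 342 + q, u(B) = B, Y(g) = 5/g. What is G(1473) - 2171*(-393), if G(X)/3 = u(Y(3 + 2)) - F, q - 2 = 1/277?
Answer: 236052195/277 ≈ 8.5217e+5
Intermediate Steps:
q = 555/277 (q = 2 + 1/277 = 555/277 ≈ 2.0036)
F = 95289/277 (F = 342 + 555/277 = 95289/277 ≈ 344.00)
G(X) = -285036/277 (G(X) = 3*(5/(3 + 2) - 1*95289/277) = 3*(5/5 - 95289/277) = 3*(5*(⅕) - 95289/277) = 3*(1 - 95289/277) = 3*(-95012/277) = -285036/277)
G(1473) - 2171*(-393) = -285036/277 - 2171*(-393) = -285036/277 - 1*(-853203) = -285036/277 + 853203 = 236052195/277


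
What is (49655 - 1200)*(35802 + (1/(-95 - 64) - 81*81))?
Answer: 225282703690/159 ≈ 1.4169e+9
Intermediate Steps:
(49655 - 1200)*(35802 + (1/(-95 - 64) - 81*81)) = 48455*(35802 + (1/(-159) - 6561)) = 48455*(35802 + (-1/159 - 6561)) = 48455*(35802 - 1043200/159) = 48455*(4649318/159) = 225282703690/159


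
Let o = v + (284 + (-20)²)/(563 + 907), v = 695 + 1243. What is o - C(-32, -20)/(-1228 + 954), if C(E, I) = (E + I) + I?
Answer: 65055768/33565 ≈ 1938.2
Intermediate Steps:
C(E, I) = E + 2*I
v = 1938
o = 474924/245 (o = 1938 + (284 + (-20)²)/(563 + 907) = 1938 + (284 + 400)/1470 = 1938 + 684*(1/1470) = 1938 + 114/245 = 474924/245 ≈ 1938.5)
o - C(-32, -20)/(-1228 + 954) = 474924/245 - (-32 + 2*(-20))/(-1228 + 954) = 474924/245 - (-32 - 40)/(-274) = 474924/245 - (-72)*(-1)/274 = 474924/245 - 1*36/137 = 474924/245 - 36/137 = 65055768/33565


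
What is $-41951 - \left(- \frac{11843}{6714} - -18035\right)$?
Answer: $- \frac{402734161}{6714} \approx -59984.0$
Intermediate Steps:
$-41951 - \left(- \frac{11843}{6714} - -18035\right) = -41951 - \left(\left(-11843\right) \frac{1}{6714} + 18035\right) = -41951 - \left(- \frac{11843}{6714} + 18035\right) = -41951 - \frac{121075147}{6714} = - \frac{402734161}{6714}$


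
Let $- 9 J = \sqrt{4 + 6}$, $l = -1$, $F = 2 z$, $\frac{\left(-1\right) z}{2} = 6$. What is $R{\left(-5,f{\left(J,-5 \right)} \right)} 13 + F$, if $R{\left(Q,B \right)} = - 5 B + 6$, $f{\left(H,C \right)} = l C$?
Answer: $-271$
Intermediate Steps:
$z = -12$ ($z = \left(-2\right) 6 = -12$)
$F = -24$ ($F = 2 \left(-12\right) = -24$)
$J = - \frac{\sqrt{10}}{9}$ ($J = - \frac{\sqrt{4 + 6}}{9} = - \frac{\sqrt{10}}{9} \approx -0.35136$)
$f{\left(H,C \right)} = - C$
$R{\left(Q,B \right)} = 6 - 5 B$
$R{\left(-5,f{\left(J,-5 \right)} \right)} 13 + F = \left(6 - 5 \left(\left(-1\right) \left(-5\right)\right)\right) 13 - 24 = \left(6 - 25\right) 13 - 24 = \left(-19\right) 13 - 24 = -247 - 24 = -271$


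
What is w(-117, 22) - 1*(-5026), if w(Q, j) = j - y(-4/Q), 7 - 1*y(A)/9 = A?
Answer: 64809/13 ≈ 4985.3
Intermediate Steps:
y(A) = 63 - 9*A
w(Q, j) = -63 + j - 36/Q (w(Q, j) = j - (63 - (-36)/Q) = j - (63 + 36/Q) = j + (-63 - 36/Q) = -63 + j - 36/Q)
w(-117, 22) - 1*(-5026) = (-63 + 22 - 36/(-117)) - 1*(-5026) = (-63 + 22 - 36*(-1/117)) + 5026 = (-63 + 22 + 4/13) + 5026 = -529/13 + 5026 = 64809/13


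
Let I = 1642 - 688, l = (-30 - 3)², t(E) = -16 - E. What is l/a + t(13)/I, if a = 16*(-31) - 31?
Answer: -1054189/502758 ≈ -2.0968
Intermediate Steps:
l = 1089 (l = (-33)² = 1089)
I = 954
a = -527 (a = -496 - 31 = -527)
l/a + t(13)/I = 1089/(-527) + (-16 - 1*13)/954 = 1089*(-1/527) + (-16 - 13)*(1/954) = -1089/527 - 29*1/954 = -1089/527 - 29/954 = -1054189/502758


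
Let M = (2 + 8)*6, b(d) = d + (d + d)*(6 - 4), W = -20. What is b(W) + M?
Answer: -40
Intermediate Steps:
b(d) = 5*d (b(d) = d + (2*d)*2 = d + 4*d = 5*d)
M = 60 (M = 10*6 = 60)
b(W) + M = 5*(-20) + 60 = -100 + 60 = -40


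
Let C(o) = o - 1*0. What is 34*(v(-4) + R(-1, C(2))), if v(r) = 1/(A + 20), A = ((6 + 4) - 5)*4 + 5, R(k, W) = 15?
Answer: 22984/45 ≈ 510.76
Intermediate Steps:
C(o) = o (C(o) = o + 0 = o)
A = 25 (A = (10 - 5)*4 + 5 = 5*4 + 5 = 20 + 5 = 25)
v(r) = 1/45 (v(r) = 1/(25 + 20) = 1/45)
34*(v(-4) + R(-1, C(2))) = 34*(1/45 + 15) = 34*(676/45) = 22984/45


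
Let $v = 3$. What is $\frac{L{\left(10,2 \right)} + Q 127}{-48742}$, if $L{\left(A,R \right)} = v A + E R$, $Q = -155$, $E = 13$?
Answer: $\frac{19629}{48742} \approx 0.40271$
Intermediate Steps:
$L{\left(A,R \right)} = 3 A + 13 R$
$\frac{L{\left(10,2 \right)} + Q 127}{-48742} = \frac{\left(3 \cdot 10 + 13 \cdot 2\right) - 19685}{-48742} = \left(\left(30 + 26\right) - 19685\right) \left(- \frac{1}{48742}\right) = \left(56 - 19685\right) \left(- \frac{1}{48742}\right) = \left(-19629\right) \left(- \frac{1}{48742}\right) = \frac{19629}{48742}$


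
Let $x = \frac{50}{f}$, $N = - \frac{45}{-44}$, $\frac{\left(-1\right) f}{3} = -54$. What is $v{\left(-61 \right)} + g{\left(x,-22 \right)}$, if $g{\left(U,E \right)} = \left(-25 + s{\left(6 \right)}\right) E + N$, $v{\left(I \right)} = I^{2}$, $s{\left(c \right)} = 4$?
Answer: $\frac{184097}{44} \approx 4184.0$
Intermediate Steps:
$f = 162$ ($f = \left(-3\right) \left(-54\right) = 162$)
$N = \frac{45}{44}$ ($N = \left(-45\right) \left(- \frac{1}{44}\right) = \frac{45}{44} \approx 1.0227$)
$x = \frac{25}{81}$ ($x = \frac{50}{162} = 50 \cdot \frac{1}{162} = \frac{25}{81} \approx 0.30864$)
$g{\left(U,E \right)} = \frac{45}{44} - 21 E$ ($g{\left(U,E \right)} = \left(-25 + 4\right) E + \frac{45}{44} = - 21 E + \frac{45}{44} = \frac{45}{44} - 21 E$)
$v{\left(-61 \right)} + g{\left(x,-22 \right)} = \left(-61\right)^{2} + \left(\frac{45}{44} - -462\right) = 3721 + \left(\frac{45}{44} + 462\right) = 3721 + \frac{20373}{44} = \frac{184097}{44}$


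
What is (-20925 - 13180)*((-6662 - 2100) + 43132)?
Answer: -1172188850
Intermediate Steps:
(-20925 - 13180)*((-6662 - 2100) + 43132) = -34105*(-8762 + 43132) = -34105*34370 = -1172188850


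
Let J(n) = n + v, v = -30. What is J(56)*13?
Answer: 338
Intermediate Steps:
J(n) = -30 + n (J(n) = n - 30 = -30 + n)
J(56)*13 = (-30 + 56)*13 = 26*13 = 338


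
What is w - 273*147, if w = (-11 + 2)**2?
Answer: -40050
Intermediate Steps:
w = 81 (w = (-9)**2 = 81)
w - 273*147 = 81 - 273*147 = 81 - 40131 = -40050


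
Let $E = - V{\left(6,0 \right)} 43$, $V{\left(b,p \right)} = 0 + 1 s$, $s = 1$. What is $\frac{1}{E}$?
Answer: $- \frac{1}{43} \approx -0.023256$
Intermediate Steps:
$V{\left(b,p \right)} = 1$ ($V{\left(b,p \right)} = 0 + 1 \cdot 1 = 0 + 1 = 1$)
$E = -43$ ($E = \left(-1\right) 1 \cdot 43 = \left(-1\right) 43 = -43$)
$\frac{1}{E} = \frac{1}{-43} = - \frac{1}{43}$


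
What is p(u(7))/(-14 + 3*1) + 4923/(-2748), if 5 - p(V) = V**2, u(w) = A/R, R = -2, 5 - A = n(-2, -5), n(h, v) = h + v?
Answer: 10345/10076 ≈ 1.0267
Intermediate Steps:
A = 12 (A = 5 - (-2 - 5) = 5 - 1*(-7) = 5 + 7 = 12)
u(w) = -6 (u(w) = 12/(-2) = 12*(-1/2) = -6)
p(V) = 5 - V**2
p(u(7))/(-14 + 3*1) + 4923/(-2748) = (5 - 1*(-6)**2)/(-14 + 3*1) + 4923/(-2748) = (5 - 1*36)/(-14 + 3) + 4923*(-1/2748) = (5 - 36)/(-11) - 1641/916 = -31*(-1/11) - 1641/916 = 31/11 - 1641/916 = 10345/10076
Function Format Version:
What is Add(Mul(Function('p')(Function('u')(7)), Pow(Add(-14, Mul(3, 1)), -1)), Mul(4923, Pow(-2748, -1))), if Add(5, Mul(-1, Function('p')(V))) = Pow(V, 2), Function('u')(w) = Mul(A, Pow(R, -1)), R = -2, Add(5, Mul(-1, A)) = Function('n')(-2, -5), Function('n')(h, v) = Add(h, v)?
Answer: Rational(10345, 10076) ≈ 1.0267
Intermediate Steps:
A = 12 (A = Add(5, Mul(-1, Add(-2, -5))) = Add(5, Mul(-1, -7)) = Add(5, 7) = 12)
Function('u')(w) = -6 (Function('u')(w) = Mul(12, Pow(-2, -1)) = Mul(12, Rational(-1, 2)) = -6)
Function('p')(V) = Add(5, Mul(-1, Pow(V, 2)))
Add(Mul(Function('p')(Function('u')(7)), Pow(Add(-14, Mul(3, 1)), -1)), Mul(4923, Pow(-2748, -1))) = Add(Mul(Add(5, Mul(-1, Pow(-6, 2))), Pow(Add(-14, Mul(3, 1)), -1)), Mul(4923, Pow(-2748, -1))) = Add(Mul(Add(5, Mul(-1, 36)), Pow(Add(-14, 3), -1)), Mul(4923, Rational(-1, 2748))) = Add(Mul(Add(5, -36), Pow(-11, -1)), Rational(-1641, 916)) = Add(Mul(-31, Rational(-1, 11)), Rational(-1641, 916)) = Add(Rational(31, 11), Rational(-1641, 916)) = Rational(10345, 10076)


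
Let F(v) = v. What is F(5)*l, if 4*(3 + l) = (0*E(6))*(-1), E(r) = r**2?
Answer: -15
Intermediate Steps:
l = -3 (l = -3 + ((0*6**2)*(-1))/4 = -3 + ((0*36)*(-1))/4 = -3 + (0*(-1))/4 = -3 + (1/4)*0 = -3 + 0 = -3)
F(5)*l = 5*(-3) = -15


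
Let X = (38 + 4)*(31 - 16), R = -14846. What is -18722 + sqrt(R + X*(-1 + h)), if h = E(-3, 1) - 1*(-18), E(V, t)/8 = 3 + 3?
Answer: -18722 + 2*sqrt(6526) ≈ -18560.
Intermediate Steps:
E(V, t) = 48 (E(V, t) = 8*(3 + 3) = 8*6 = 48)
h = 66 (h = 48 - 1*(-18) = 48 + 18 = 66)
X = 630 (X = 42*15 = 630)
-18722 + sqrt(R + X*(-1 + h)) = -18722 + sqrt(-14846 + 630*(-1 + 66)) = -18722 + sqrt(-14846 + 630*65) = -18722 + sqrt(-14846 + 40950) = -18722 + sqrt(26104) = -18722 + 2*sqrt(6526)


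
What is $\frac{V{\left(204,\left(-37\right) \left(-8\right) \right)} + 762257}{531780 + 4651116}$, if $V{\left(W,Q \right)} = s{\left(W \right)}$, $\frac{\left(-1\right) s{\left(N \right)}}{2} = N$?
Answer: $\frac{761849}{5182896} \approx 0.14699$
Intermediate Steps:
$s{\left(N \right)} = - 2 N$
$V{\left(W,Q \right)} = - 2 W$
$\frac{V{\left(204,\left(-37\right) \left(-8\right) \right)} + 762257}{531780 + 4651116} = \frac{\left(-2\right) 204 + 762257}{531780 + 4651116} = \frac{-408 + 762257}{5182896} = 761849 \cdot \frac{1}{5182896} = \frac{761849}{5182896}$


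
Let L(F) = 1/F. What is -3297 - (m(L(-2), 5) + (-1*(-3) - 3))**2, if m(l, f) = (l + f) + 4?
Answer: -13477/4 ≈ -3369.3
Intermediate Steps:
m(l, f) = 4 + f + l (m(l, f) = (f + l) + 4 = 4 + f + l)
-3297 - (m(L(-2), 5) + (-1*(-3) - 3))**2 = -3297 - ((4 + 5 + 1/(-2)) + (-1*(-3) - 3))**2 = -3297 - ((4 + 5 - 1/2) + (3 - 3))**2 = -3297 - (17/2 + 0)**2 = -3297 - (17/2)**2 = -3297 - 1*289/4 = -3297 - 289/4 = -13477/4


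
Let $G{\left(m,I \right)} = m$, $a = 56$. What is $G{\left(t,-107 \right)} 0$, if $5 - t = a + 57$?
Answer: $0$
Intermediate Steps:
$t = -108$ ($t = 5 - \left(56 + 57\right) = 5 - 113 = -108$)
$G{\left(t,-107 \right)} 0 = \left(-108\right) 0 = 0$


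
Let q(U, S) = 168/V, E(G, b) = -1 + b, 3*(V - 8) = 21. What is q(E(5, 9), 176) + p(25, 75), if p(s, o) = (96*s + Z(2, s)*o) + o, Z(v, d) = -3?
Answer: 11306/5 ≈ 2261.2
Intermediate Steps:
V = 15 (V = 8 + (⅓)*21 = 8 + 7 = 15)
q(U, S) = 56/5 (q(U, S) = 168/15 = 168*(1/15) = 56/5)
p(s, o) = -2*o + 96*s (p(s, o) = (96*s - 3*o) + o = (-3*o + 96*s) + o = -2*o + 96*s)
q(E(5, 9), 176) + p(25, 75) = 56/5 + (-2*75 + 96*25) = 56/5 + (-150 + 2400) = 56/5 + 2250 = 11306/5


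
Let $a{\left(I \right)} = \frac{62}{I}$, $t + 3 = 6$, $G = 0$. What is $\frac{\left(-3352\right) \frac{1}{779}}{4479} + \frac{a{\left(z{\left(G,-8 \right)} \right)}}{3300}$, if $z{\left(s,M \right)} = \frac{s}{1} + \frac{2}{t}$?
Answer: $\frac{104476171}{3838055100} \approx 0.027221$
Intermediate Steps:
$t = 3$ ($t = -3 + 6 = 3$)
$z{\left(s,M \right)} = \frac{2}{3} + s$ ($z{\left(s,M \right)} = \frac{s}{1} + \frac{2}{3} = s 1 + 2 \cdot \frac{1}{3} = s + \frac{2}{3} = \frac{2}{3} + s$)
$\frac{\left(-3352\right) \frac{1}{779}}{4479} + \frac{a{\left(z{\left(G,-8 \right)} \right)}}{3300} = \frac{\left(-3352\right) \frac{1}{779}}{4479} + \frac{62 \frac{1}{\frac{2}{3} + 0}}{3300} = \left(-3352\right) \frac{1}{779} \cdot \frac{1}{4479} + \frac{62}{\frac{2}{3}} \cdot \frac{1}{3300} = \left(- \frac{3352}{779}\right) \frac{1}{4479} + 62 \cdot \frac{3}{2} \cdot \frac{1}{3300} = - \frac{3352}{3489141} + 93 \cdot \frac{1}{3300} = - \frac{3352}{3489141} + \frac{31}{1100} = \frac{104476171}{3838055100}$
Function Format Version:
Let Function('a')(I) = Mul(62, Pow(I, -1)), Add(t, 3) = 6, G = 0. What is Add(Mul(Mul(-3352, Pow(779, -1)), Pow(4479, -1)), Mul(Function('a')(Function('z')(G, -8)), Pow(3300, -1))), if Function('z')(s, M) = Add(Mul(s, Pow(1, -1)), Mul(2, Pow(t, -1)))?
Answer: Rational(104476171, 3838055100) ≈ 0.027221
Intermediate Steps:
t = 3 (t = Add(-3, 6) = 3)
Function('z')(s, M) = Add(Rational(2, 3), s) (Function('z')(s, M) = Add(Mul(s, Pow(1, -1)), Mul(2, Pow(3, -1))) = Add(Mul(s, 1), Mul(2, Rational(1, 3))) = Add(s, Rational(2, 3)) = Add(Rational(2, 3), s))
Add(Mul(Mul(-3352, Pow(779, -1)), Pow(4479, -1)), Mul(Function('a')(Function('z')(G, -8)), Pow(3300, -1))) = Add(Mul(Mul(-3352, Pow(779, -1)), Pow(4479, -1)), Mul(Mul(62, Pow(Add(Rational(2, 3), 0), -1)), Pow(3300, -1))) = Add(Mul(Mul(-3352, Rational(1, 779)), Rational(1, 4479)), Mul(Mul(62, Pow(Rational(2, 3), -1)), Rational(1, 3300))) = Add(Mul(Rational(-3352, 779), Rational(1, 4479)), Mul(Mul(62, Rational(3, 2)), Rational(1, 3300))) = Add(Rational(-3352, 3489141), Mul(93, Rational(1, 3300))) = Add(Rational(-3352, 3489141), Rational(31, 1100)) = Rational(104476171, 3838055100)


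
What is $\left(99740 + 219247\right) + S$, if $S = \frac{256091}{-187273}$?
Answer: $\frac{59737396360}{187273} \approx 3.1899 \cdot 10^{5}$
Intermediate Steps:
$S = - \frac{256091}{187273}$ ($S = 256091 \left(- \frac{1}{187273}\right) = - \frac{256091}{187273} \approx -1.3675$)
$\left(99740 + 219247\right) + S = \left(99740 + 219247\right) - \frac{256091}{187273} = 318987 - \frac{256091}{187273} = \frac{59737396360}{187273}$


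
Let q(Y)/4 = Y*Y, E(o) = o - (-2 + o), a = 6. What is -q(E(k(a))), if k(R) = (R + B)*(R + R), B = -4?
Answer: -16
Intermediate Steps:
k(R) = 2*R*(-4 + R) (k(R) = (R - 4)*(R + R) = (-4 + R)*(2*R) = 2*R*(-4 + R))
E(o) = 2 (E(o) = o + (2 - o) = 2)
q(Y) = 4*Y**2 (q(Y) = 4*(Y*Y) = 4*Y**2)
-q(E(k(a))) = -4*2**2 = -4*4 = -1*16 = -16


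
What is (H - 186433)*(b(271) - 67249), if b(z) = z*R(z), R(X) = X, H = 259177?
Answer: 450430848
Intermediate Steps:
b(z) = z² (b(z) = z*z = z²)
(H - 186433)*(b(271) - 67249) = (259177 - 186433)*(271² - 67249) = 72744*(73441 - 67249) = 72744*6192 = 450430848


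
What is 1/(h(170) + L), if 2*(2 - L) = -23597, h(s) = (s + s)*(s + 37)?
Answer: 2/164361 ≈ 1.2168e-5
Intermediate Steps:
h(s) = 2*s*(37 + s) (h(s) = (2*s)*(37 + s) = 2*s*(37 + s))
L = 23601/2 (L = 2 - ½*(-23597) = 2 + 23597/2 = 23601/2 ≈ 11801.)
1/(h(170) + L) = 1/(2*170*(37 + 170) + 23601/2) = 1/(2*170*207 + 23601/2) = 1/(70380 + 23601/2) = 1/(164361/2) = 2/164361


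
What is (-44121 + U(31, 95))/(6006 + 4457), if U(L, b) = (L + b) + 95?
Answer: -43900/10463 ≈ -4.1957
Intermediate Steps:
U(L, b) = 95 + L + b
(-44121 + U(31, 95))/(6006 + 4457) = (-44121 + (95 + 31 + 95))/(6006 + 4457) = (-44121 + 221)/10463 = -43900*1/10463 = -43900/10463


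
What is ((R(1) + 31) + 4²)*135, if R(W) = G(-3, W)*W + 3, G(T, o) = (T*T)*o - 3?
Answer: 7560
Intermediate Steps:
G(T, o) = -3 + o*T² (G(T, o) = T²*o - 3 = o*T² - 3 = -3 + o*T²)
R(W) = 3 + W*(-3 + 9*W) (R(W) = (-3 + W*(-3)²)*W + 3 = (-3 + W*9)*W + 3 = (-3 + 9*W)*W + 3 = W*(-3 + 9*W) + 3 = 3 + W*(-3 + 9*W))
((R(1) + 31) + 4²)*135 = (((3 + 3*1*(-1 + 3*1)) + 31) + 4²)*135 = (((3 + 3*1*(-1 + 3)) + 31) + 16)*135 = (((3 + 3*1*2) + 31) + 16)*135 = (((3 + 6) + 31) + 16)*135 = ((9 + 31) + 16)*135 = (40 + 16)*135 = 56*135 = 7560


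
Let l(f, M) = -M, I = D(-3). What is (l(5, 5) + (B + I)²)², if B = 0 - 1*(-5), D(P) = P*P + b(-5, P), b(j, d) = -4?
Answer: 9025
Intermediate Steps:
D(P) = -4 + P² (D(P) = P*P - 4 = P² - 4 = -4 + P²)
I = 5 (I = -4 + (-3)² = -4 + 9 = 5)
B = 5 (B = 0 + 5 = 5)
(l(5, 5) + (B + I)²)² = (-1*5 + (5 + 5)²)² = (-5 + 10²)² = (-5 + 100)² = 95² = 9025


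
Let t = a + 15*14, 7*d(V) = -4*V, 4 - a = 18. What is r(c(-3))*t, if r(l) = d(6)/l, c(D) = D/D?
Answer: -672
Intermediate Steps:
a = -14 (a = 4 - 1*18 = 4 - 18 = -14)
d(V) = -4*V/7 (d(V) = (-4*V)/7 = -4*V/7)
c(D) = 1
r(l) = -24/(7*l) (r(l) = (-4/7*6)/l = -24/(7*l))
t = 196 (t = -14 + 15*14 = -14 + 210 = 196)
r(c(-3))*t = -24/7/1*196 = -24/7*1*196 = -24/7*196 = -672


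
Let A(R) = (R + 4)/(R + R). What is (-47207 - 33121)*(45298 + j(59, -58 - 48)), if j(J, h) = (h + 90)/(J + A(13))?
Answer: -1881195594832/517 ≈ -3.6387e+9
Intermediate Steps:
A(R) = (4 + R)/(2*R) (A(R) = (4 + R)/((2*R)) = (4 + R)*(1/(2*R)) = (4 + R)/(2*R))
j(J, h) = (90 + h)/(17/26 + J) (j(J, h) = (h + 90)/(J + (1/2)*(4 + 13)/13) = (90 + h)/(J + (1/2)*(1/13)*17) = (90 + h)/(J + 17/26) = (90 + h)/(17/26 + J))
(-47207 - 33121)*(45298 + j(59, -58 - 48)) = (-47207 - 33121)*(45298 + 26*(90 + (-58 - 48))/(17 + 26*59)) = -80328*(45298 + 26*(90 - 106)/(17 + 1534)) = -80328*(45298 + 26*(-16)/1551) = -80328*(45298 + 26*(1/1551)*(-16)) = -80328*(45298 - 416/1551) = -80328*70256782/1551 = -1881195594832/517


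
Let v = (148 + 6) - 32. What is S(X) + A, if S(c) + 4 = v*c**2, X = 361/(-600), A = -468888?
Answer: -84392610419/180000 ≈ -4.6885e+5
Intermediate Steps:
v = 122 (v = 154 - 32 = 122)
X = -361/600 (X = 361*(-1/600) = -361/600 ≈ -0.60167)
S(c) = -4 + 122*c**2
S(X) + A = (-4 + 122*(-361/600)**2) - 468888 = (-4 + 122*(130321/360000)) - 468888 = (-4 + 7949581/180000) - 468888 = 7229581/180000 - 468888 = -84392610419/180000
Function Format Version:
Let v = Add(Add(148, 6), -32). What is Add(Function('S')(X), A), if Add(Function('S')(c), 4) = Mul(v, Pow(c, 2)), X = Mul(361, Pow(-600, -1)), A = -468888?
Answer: Rational(-84392610419, 180000) ≈ -4.6885e+5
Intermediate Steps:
v = 122 (v = Add(154, -32) = 122)
X = Rational(-361, 600) (X = Mul(361, Rational(-1, 600)) = Rational(-361, 600) ≈ -0.60167)
Function('S')(c) = Add(-4, Mul(122, Pow(c, 2)))
Add(Function('S')(X), A) = Add(Add(-4, Mul(122, Pow(Rational(-361, 600), 2))), -468888) = Add(Add(-4, Mul(122, Rational(130321, 360000))), -468888) = Add(Add(-4, Rational(7949581, 180000)), -468888) = Add(Rational(7229581, 180000), -468888) = Rational(-84392610419, 180000)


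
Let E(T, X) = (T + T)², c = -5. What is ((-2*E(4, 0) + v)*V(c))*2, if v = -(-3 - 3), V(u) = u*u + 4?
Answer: -7076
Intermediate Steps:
E(T, X) = 4*T² (E(T, X) = (2*T)² = 4*T²)
V(u) = 4 + u² (V(u) = u² + 4 = 4 + u²)
v = 6 (v = -1*(-6) = 6)
((-2*E(4, 0) + v)*V(c))*2 = ((-8*4² + 6)*(4 + (-5)²))*2 = ((-8*16 + 6)*(4 + 25))*2 = ((-2*64 + 6)*29)*2 = ((-128 + 6)*29)*2 = -122*29*2 = -3538*2 = -7076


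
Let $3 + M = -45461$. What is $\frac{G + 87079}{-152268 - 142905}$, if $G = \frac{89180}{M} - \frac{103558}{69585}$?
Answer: $- \frac{68868323477887}{233453243688030} \approx -0.295$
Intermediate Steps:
$M = -45464$ ($M = -3 - 45461 = -45464$)
$G = - \frac{2728437803}{790903110}$ ($G = \frac{89180}{-45464} - \frac{103558}{69585} = 89180 \left(- \frac{1}{45464}\right) - \frac{103558}{69585} = - \frac{22295}{11366} - \frac{103558}{69585} = - \frac{2728437803}{790903110} \approx -3.4498$)
$\frac{G + 87079}{-152268 - 142905} = \frac{- \frac{2728437803}{790903110} + 87079}{-152268 - 142905} = \frac{68868323477887}{790903110 \left(-295173\right)} = \frac{68868323477887}{790903110} \left(- \frac{1}{295173}\right) = - \frac{68868323477887}{233453243688030}$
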